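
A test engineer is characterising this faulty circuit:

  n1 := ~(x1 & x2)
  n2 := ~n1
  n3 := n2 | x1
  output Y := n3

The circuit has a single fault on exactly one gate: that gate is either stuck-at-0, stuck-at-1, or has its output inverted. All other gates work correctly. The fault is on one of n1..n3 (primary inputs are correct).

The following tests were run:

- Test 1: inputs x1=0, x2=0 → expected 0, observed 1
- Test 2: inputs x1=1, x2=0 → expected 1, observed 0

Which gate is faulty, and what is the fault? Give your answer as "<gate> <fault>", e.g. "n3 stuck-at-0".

n3 inverted output

Fault-free values for test 1 (x1=0, x2=0): n1=1, n2=0, n3=0, giving Y=0. Observed 1.
Test 1: faults giving observed 1 are {n1 stuck-at-0, n1 inverted output, n2 stuck-at-1, n2 inverted output, n3 stuck-at-1, n3 inverted output}.
Test 2 (x1=1, x2=0): fault-free n1=1, n2=0, n3=1 → 1; observed 0. Eliminates n1 stuck-at-0, n1 inverted output, n2 stuck-at-1, n2 inverted output, n3 stuck-at-1.
Only n3 inverted output is consistent with every test.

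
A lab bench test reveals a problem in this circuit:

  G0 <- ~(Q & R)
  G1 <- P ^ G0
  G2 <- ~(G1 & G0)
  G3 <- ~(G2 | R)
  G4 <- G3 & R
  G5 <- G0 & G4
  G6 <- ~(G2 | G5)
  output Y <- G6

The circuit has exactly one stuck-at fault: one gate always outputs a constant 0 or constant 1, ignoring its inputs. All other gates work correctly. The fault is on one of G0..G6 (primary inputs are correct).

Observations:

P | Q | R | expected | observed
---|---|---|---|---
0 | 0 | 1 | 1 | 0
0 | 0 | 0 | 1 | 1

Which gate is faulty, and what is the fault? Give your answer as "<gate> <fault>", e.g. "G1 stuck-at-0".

Fault-free values for test 1 (P=0, Q=0, R=1): G0=1, G1=1, G2=0, G3=0, G4=0, G5=0, G6=1, giving Y=1. Observed 0.
Test 1: faults giving observed 0 are {G0 stuck-at-0, G1 stuck-at-0, G2 stuck-at-1, G3 stuck-at-1, G4 stuck-at-1, G5 stuck-at-1, G6 stuck-at-0}.
Test 2 (P=0, Q=0, R=0): fault-free G0=1, G1=1, G2=0, G3=1, G4=0, G5=0, G6=1 → 1; observed 1. Eliminates G0 stuck-at-0, G1 stuck-at-0, G2 stuck-at-1, G4 stuck-at-1, G5 stuck-at-1, G6 stuck-at-0.
Only G3 stuck-at-1 is consistent with every test.

G3 stuck-at-1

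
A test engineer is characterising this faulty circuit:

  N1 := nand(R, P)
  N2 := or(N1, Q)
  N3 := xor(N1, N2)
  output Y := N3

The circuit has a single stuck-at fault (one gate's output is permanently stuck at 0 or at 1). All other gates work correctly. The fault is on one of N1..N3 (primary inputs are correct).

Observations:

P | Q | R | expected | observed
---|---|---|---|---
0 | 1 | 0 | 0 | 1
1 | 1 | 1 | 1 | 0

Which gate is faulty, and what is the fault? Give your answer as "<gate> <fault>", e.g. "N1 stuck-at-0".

Fault-free values for test 1 (P=0, Q=1, R=0): N1=1, N2=1, N3=0, giving Y=0. Observed 1.
Test 1: faults giving observed 1 are {N1 stuck-at-0, N2 stuck-at-0, N3 stuck-at-1}.
Test 2 (P=1, Q=1, R=1): fault-free N1=0, N2=1, N3=1 → 1; observed 0. Eliminates N1 stuck-at-0, N3 stuck-at-1.
Only N2 stuck-at-0 is consistent with every test.

N2 stuck-at-0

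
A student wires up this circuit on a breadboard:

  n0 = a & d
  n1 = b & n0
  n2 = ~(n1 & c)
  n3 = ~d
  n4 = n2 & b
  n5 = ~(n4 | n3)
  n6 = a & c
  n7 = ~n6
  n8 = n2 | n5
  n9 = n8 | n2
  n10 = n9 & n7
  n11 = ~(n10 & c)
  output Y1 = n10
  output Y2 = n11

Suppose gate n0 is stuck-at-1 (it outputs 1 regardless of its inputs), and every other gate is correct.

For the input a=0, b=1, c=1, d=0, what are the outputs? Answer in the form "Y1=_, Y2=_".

Propagate with n0 forced: n0=1 [stuck-at-1], n1=1, n2=0, n3=1, n4=0, n5=0, n6=0, n7=1, n8=0, n9=0, n10=0, n11=1.
So the outputs are Y1=0, Y2=1. (Without the fault they would be Y1=1, Y2=0.)

Y1=0, Y2=1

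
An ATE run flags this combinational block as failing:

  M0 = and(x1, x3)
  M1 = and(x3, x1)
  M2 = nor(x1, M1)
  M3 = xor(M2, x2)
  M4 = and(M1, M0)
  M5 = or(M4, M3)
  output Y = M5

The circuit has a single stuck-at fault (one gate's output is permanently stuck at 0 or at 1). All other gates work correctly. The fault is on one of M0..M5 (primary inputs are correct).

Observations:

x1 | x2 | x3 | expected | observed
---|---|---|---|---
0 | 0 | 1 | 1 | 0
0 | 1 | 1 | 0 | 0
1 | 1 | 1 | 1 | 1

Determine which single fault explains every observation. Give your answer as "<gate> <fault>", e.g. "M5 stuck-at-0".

M3 stuck-at-0

Fault-free values for test 1 (x1=0, x2=0, x3=1): M0=0, M1=0, M2=1, M3=1, M4=0, M5=1, giving Y=1. Observed 0.
Test 1: faults giving observed 0 are {M1 stuck-at-1, M2 stuck-at-0, M3 stuck-at-0, M5 stuck-at-0}.
Test 2 (x1=0, x2=1, x3=1): fault-free M0=0, M1=0, M2=1, M3=0, M4=0, M5=0 → 0; observed 0. Eliminates M1 stuck-at-1, M2 stuck-at-0.
Test 3 (x1=1, x2=1, x3=1): fault-free M0=1, M1=1, M2=0, M3=1, M4=1, M5=1 → 1; observed 1. Eliminates M5 stuck-at-0.
Only M3 stuck-at-0 is consistent with every test.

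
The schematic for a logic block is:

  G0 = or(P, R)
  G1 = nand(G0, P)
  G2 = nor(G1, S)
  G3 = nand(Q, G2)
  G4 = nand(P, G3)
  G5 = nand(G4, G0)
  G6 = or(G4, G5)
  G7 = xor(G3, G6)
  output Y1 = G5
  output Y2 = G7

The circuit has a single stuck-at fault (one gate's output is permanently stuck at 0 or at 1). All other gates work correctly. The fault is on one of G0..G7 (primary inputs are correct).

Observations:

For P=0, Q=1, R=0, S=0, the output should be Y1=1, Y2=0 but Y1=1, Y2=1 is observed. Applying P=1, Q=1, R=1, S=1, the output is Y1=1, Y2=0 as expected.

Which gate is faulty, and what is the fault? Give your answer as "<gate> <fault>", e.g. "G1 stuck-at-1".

Fault-free values for test 1 (P=0, Q=1, R=0, S=0): G0=0, G1=1, G2=0, G3=1, G4=1, G5=1, G6=1, G7=0, giving Y1=1, Y2=0. Observed Y1=1, Y2=1.
Test 1: faults giving observed Y1=1, Y2=1 are {G1 stuck-at-0, G2 stuck-at-1, G3 stuck-at-0, G6 stuck-at-0, G7 stuck-at-1}.
Test 2 (P=1, Q=1, R=1, S=1): fault-free G0=1, G1=0, G2=0, G3=1, G4=0, G5=1, G6=1, G7=0 → Y1=1, Y2=0; observed Y1=1, Y2=0. Eliminates G2 stuck-at-1, G3 stuck-at-0, G6 stuck-at-0, G7 stuck-at-1.
Only G1 stuck-at-0 is consistent with every test.

G1 stuck-at-0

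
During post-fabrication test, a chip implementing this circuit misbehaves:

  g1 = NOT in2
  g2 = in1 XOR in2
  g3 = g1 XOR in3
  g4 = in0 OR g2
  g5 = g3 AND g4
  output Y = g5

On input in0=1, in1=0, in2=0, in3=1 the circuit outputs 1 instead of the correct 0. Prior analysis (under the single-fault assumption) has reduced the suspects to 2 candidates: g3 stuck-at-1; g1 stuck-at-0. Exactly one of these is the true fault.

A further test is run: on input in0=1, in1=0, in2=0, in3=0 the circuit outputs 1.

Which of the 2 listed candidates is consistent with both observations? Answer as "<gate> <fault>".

g3 stuck-at-1

Evaluate each candidate on input in0=1, in1=0, in2=0, in3=0:
  g3 stuck-at-1: g1=1, g2=0, g3=1 [stuck-at-1], g4=1, g5=1 → 1 — matches
  g1 stuck-at-0: g1=0 [stuck-at-0], g2=0, g3=0, g4=1, g5=0 → 0 — eliminated
Only g3 stuck-at-1 reproduces the observed 1.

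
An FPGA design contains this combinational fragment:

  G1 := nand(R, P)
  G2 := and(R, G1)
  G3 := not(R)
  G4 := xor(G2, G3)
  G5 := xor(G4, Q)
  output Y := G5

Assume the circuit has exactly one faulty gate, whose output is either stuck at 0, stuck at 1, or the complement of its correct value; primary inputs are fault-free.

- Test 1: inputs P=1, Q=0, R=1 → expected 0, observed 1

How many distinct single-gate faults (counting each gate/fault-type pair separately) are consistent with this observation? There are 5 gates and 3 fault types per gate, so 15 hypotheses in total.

10

Fault-free: G1=0, G2=0, G3=0, G4=0, G5=0 → 0. Observed 1.
  G1: stuck-at-1, inverted output ✓; others ✗
  G2: stuck-at-1, inverted output ✓; others ✗
  G3: stuck-at-1, inverted output ✓; others ✗
  G4: stuck-at-1, inverted output ✓; others ✗
  G5: stuck-at-1, inverted output ✓; others ✗
Consistent faults: {G1 stuck-at-1, G1 inverted output, G2 stuck-at-1, G2 inverted output, G3 stuck-at-1, G3 inverted output, G4 stuck-at-1, G4 inverted output, G5 stuck-at-1, G5 inverted output} — 10 in all.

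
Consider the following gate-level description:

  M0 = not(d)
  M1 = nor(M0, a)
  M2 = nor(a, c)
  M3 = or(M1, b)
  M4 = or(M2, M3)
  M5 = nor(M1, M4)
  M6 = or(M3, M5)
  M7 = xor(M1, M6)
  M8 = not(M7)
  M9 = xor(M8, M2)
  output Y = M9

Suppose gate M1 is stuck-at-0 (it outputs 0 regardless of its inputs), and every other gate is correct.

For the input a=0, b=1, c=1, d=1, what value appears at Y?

Propagate with M1 forced: M0=0, M1=0 [stuck-at-0], M2=0, M3=1, M4=1, M5=0, M6=1, M7=1, M8=0, M9=0.
So Y = 0. (Without the fault it would be 1.)

0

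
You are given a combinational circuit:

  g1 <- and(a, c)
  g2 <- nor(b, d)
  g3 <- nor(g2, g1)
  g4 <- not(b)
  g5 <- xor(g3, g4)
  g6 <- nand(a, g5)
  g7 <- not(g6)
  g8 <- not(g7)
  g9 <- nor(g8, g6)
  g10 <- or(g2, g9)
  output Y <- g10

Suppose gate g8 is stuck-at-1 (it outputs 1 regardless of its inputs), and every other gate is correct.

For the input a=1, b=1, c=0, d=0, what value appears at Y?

0

Propagate with g8 forced: g1=0, g2=0, g3=1, g4=0, g5=1, g6=0, g7=1, g8=1 [stuck-at-1], g9=0, g10=0.
So Y = 0. (Without the fault it would be 1.)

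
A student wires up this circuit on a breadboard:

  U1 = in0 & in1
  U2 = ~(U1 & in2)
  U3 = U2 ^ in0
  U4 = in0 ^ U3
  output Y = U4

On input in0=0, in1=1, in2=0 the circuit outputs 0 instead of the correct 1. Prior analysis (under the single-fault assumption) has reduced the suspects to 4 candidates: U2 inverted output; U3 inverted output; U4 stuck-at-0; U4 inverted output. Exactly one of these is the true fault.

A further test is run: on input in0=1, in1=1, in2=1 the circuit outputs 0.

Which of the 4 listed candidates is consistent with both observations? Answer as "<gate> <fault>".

U4 stuck-at-0

Evaluate each candidate on input in0=1, in1=1, in2=1:
  U2 inverted output: U1=1, U2=1 [inverted output], U3=0, U4=1 → 1 — eliminated
  U3 inverted output: U1=1, U2=0, U3=0 [inverted output], U4=1 → 1 — eliminated
  U4 stuck-at-0: U1=1, U2=0, U3=1, U4=0 [stuck-at-0] → 0 — matches
  U4 inverted output: U1=1, U2=0, U3=1, U4=1 [inverted output] → 1 — eliminated
Only U4 stuck-at-0 reproduces the observed 0.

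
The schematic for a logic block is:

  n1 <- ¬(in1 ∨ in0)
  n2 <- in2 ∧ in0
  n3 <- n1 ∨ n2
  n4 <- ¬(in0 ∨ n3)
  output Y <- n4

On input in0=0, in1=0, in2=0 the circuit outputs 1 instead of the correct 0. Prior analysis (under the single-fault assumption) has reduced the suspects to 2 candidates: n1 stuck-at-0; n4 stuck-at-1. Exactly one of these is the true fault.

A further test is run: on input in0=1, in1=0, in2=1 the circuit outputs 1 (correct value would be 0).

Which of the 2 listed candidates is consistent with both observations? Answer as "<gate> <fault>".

n4 stuck-at-1

Evaluate each candidate on input in0=1, in1=0, in2=1:
  n1 stuck-at-0: n1=0 [stuck-at-0], n2=1, n3=1, n4=0 → 0 — eliminated
  n4 stuck-at-1: n1=0, n2=1, n3=1, n4=1 [stuck-at-1] → 1 — matches
Only n4 stuck-at-1 reproduces the observed 1.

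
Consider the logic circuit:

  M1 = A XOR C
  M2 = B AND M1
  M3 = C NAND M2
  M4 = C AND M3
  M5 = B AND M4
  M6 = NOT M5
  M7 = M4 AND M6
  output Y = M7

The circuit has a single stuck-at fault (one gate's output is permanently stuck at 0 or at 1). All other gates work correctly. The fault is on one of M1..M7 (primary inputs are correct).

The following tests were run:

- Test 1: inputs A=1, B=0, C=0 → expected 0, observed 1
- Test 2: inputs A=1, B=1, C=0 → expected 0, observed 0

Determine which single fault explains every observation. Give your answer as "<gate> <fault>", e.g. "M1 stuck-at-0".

Fault-free values for test 1 (A=1, B=0, C=0): M1=1, M2=0, M3=1, M4=0, M5=0, M6=1, M7=0, giving Y=0. Observed 1.
Test 1: faults giving observed 1 are {M4 stuck-at-1, M7 stuck-at-1}.
Test 2 (A=1, B=1, C=0): fault-free M1=1, M2=1, M3=1, M4=0, M5=0, M6=1, M7=0 → 0; observed 0. Eliminates M7 stuck-at-1.
Only M4 stuck-at-1 is consistent with every test.

M4 stuck-at-1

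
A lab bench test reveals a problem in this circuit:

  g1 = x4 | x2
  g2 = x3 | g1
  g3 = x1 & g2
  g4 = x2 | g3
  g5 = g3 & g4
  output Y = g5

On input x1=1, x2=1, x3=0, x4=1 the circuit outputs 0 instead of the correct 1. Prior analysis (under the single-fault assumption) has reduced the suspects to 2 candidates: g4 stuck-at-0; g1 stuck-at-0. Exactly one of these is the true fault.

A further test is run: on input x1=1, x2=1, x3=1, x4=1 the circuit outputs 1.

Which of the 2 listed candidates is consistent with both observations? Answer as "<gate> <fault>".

g1 stuck-at-0

Evaluate each candidate on input x1=1, x2=1, x3=1, x4=1:
  g4 stuck-at-0: g1=1, g2=1, g3=1, g4=0 [stuck-at-0], g5=0 → 0 — eliminated
  g1 stuck-at-0: g1=0 [stuck-at-0], g2=1, g3=1, g4=1, g5=1 → 1 — matches
Only g1 stuck-at-0 reproduces the observed 1.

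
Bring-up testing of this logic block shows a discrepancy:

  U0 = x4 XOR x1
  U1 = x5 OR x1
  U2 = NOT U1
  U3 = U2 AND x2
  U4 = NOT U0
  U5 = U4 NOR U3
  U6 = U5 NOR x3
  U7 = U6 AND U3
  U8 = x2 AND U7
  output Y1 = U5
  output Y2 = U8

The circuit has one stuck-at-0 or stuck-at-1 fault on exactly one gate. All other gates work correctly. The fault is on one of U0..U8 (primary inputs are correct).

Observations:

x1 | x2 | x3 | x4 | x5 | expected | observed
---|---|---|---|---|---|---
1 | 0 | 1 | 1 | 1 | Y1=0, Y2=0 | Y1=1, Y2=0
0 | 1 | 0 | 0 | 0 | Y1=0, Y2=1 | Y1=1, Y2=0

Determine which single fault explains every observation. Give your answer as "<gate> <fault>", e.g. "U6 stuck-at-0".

U5 stuck-at-1

Fault-free values for test 1 (x1=1, x2=0, x3=1, x4=1, x5=1): U0=0, U1=1, U2=0, U3=0, U4=1, U5=0, U6=0, U7=0, U8=0, giving Y1=0, Y2=0. Observed Y1=1, Y2=0.
Test 1: faults giving observed Y1=1, Y2=0 are {U0 stuck-at-1, U4 stuck-at-0, U5 stuck-at-1}.
Test 2 (x1=0, x2=1, x3=0, x4=0, x5=0): fault-free U0=0, U1=0, U2=1, U3=1, U4=1, U5=0, U6=1, U7=1, U8=1 → Y1=0, Y2=1; observed Y1=1, Y2=0. Eliminates U0 stuck-at-1, U4 stuck-at-0.
Only U5 stuck-at-1 is consistent with every test.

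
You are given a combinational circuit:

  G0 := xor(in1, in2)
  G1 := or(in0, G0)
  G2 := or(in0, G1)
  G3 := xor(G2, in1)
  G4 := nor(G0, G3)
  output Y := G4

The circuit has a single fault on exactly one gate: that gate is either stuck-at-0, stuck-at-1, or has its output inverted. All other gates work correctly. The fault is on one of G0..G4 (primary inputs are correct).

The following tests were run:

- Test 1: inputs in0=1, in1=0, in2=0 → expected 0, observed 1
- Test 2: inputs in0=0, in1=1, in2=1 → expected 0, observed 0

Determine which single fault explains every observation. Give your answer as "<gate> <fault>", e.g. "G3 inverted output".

Fault-free values for test 1 (in0=1, in1=0, in2=0): G0=0, G1=1, G2=1, G3=1, G4=0, giving Y=0. Observed 1.
Test 1: faults giving observed 1 are {G2 stuck-at-0, G2 inverted output, G3 stuck-at-0, G3 inverted output, G4 stuck-at-1, G4 inverted output}.
Test 2 (in0=0, in1=1, in2=1): fault-free G0=0, G1=0, G2=0, G3=1, G4=0 → 0; observed 0. Eliminates G2 inverted output, G3 stuck-at-0, G3 inverted output, G4 stuck-at-1, G4 inverted output.
Only G2 stuck-at-0 is consistent with every test.

G2 stuck-at-0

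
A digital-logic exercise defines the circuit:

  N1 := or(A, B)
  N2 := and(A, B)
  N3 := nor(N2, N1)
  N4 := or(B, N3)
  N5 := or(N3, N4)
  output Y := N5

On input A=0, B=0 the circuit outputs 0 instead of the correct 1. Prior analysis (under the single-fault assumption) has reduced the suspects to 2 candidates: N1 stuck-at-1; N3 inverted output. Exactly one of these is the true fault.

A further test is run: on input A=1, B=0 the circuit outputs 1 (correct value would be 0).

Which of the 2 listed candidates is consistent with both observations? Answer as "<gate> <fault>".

Evaluate each candidate on input A=1, B=0:
  N1 stuck-at-1: N1=1 [stuck-at-1], N2=0, N3=0, N4=0, N5=0 → 0 — eliminated
  N3 inverted output: N1=1, N2=0, N3=1 [inverted output], N4=1, N5=1 → 1 — matches
Only N3 inverted output reproduces the observed 1.

N3 inverted output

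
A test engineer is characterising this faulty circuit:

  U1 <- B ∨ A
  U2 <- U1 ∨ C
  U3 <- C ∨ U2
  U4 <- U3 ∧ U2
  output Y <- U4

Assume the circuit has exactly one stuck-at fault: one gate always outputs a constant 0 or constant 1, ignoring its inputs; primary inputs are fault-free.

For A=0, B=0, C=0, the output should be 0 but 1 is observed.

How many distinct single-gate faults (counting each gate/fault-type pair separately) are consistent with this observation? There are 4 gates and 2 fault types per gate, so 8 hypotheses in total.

Fault-free: U1=0, U2=0, U3=0, U4=0 → 0. Observed 1.
  U1 stuck-at-0: output 0 ✗
  U1 stuck-at-1: output 1 ✓
  U2 stuck-at-0: output 0 ✗
  U2 stuck-at-1: output 1 ✓
  U3 stuck-at-0: output 0 ✗
  U3 stuck-at-1: output 0 ✗
  U4 stuck-at-0: output 0 ✗
  U4 stuck-at-1: output 1 ✓
Consistent faults: {U1 stuck-at-1, U2 stuck-at-1, U4 stuck-at-1} — 3 in all.

3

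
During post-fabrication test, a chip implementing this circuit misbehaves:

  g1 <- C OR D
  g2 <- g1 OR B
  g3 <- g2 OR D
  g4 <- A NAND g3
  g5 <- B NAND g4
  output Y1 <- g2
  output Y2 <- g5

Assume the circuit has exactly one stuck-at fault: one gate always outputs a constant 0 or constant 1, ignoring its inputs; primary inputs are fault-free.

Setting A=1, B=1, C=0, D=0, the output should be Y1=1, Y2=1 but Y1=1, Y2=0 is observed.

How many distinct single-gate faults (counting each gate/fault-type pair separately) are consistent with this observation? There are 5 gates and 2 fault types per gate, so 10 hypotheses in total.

3

Fault-free: g1=0, g2=1, g3=1, g4=0, g5=1 → Y1=1, Y2=1. Observed Y1=1, Y2=0.
  g1 stuck-at-0: output Y1=1, Y2=1 ✗
  g1 stuck-at-1: output Y1=1, Y2=1 ✗
  g2 stuck-at-0: output Y1=0, Y2=0 ✗
  g2 stuck-at-1: output Y1=1, Y2=1 ✗
  g3 stuck-at-0: output Y1=1, Y2=0 ✓
  g3 stuck-at-1: output Y1=1, Y2=1 ✗
  g4 stuck-at-0: output Y1=1, Y2=1 ✗
  g4 stuck-at-1: output Y1=1, Y2=0 ✓
  g5 stuck-at-0: output Y1=1, Y2=0 ✓
  g5 stuck-at-1: output Y1=1, Y2=1 ✗
Consistent faults: {g3 stuck-at-0, g4 stuck-at-1, g5 stuck-at-0} — 3 in all.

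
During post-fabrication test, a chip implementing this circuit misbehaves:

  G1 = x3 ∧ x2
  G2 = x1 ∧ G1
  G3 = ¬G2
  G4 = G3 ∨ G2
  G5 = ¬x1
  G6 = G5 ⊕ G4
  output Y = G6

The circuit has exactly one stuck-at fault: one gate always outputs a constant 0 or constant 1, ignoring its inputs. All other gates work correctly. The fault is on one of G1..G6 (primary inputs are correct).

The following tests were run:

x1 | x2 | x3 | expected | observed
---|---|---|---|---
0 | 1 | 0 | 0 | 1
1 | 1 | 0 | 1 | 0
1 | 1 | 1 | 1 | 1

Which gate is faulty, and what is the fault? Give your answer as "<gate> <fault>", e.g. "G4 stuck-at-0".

Fault-free values for test 1 (x1=0, x2=1, x3=0): G1=0, G2=0, G3=1, G4=1, G5=1, G6=0, giving Y=0. Observed 1.
Test 1: faults giving observed 1 are {G3 stuck-at-0, G4 stuck-at-0, G5 stuck-at-0, G6 stuck-at-1}.
Test 2 (x1=1, x2=1, x3=0): fault-free G1=0, G2=0, G3=1, G4=1, G5=0, G6=1 → 1; observed 0. Eliminates G5 stuck-at-0, G6 stuck-at-1.
Test 3 (x1=1, x2=1, x3=1): fault-free G1=1, G2=1, G3=0, G4=1, G5=0, G6=1 → 1; observed 1. Eliminates G4 stuck-at-0.
Only G3 stuck-at-0 is consistent with every test.

G3 stuck-at-0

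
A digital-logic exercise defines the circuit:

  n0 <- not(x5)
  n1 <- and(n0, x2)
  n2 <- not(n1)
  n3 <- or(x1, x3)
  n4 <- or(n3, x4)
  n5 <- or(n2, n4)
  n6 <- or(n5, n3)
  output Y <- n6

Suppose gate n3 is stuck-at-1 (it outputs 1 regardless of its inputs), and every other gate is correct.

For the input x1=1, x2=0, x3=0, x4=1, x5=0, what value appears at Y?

Propagate with n3 forced: n0=1, n1=0, n2=1, n3=1 [stuck-at-1], n4=1, n5=1, n6=1.
So Y = 1. (Same as the fault-free value — the fault is masked on this input.)

1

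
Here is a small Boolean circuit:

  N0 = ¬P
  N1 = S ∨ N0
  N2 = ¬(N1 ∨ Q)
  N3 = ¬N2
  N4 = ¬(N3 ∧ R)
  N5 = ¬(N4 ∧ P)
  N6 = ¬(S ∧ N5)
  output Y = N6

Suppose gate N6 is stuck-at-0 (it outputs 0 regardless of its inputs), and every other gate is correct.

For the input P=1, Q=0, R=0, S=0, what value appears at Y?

0

Propagate with N6 forced: N0=0, N1=0, N2=1, N3=0, N4=1, N5=0, N6=0 [stuck-at-0].
So Y = 0. (Without the fault it would be 1.)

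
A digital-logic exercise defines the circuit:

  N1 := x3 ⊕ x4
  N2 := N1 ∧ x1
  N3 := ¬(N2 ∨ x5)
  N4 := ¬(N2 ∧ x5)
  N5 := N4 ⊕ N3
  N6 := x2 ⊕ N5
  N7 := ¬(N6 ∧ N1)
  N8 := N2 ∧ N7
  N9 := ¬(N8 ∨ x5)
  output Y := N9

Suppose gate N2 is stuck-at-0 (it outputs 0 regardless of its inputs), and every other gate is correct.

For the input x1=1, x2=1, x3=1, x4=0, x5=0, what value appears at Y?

Propagate with N2 forced: N1=1, N2=0 [stuck-at-0], N3=1, N4=1, N5=0, N6=1, N7=0, N8=0, N9=1.
So Y = 1. (Without the fault it would be 0.)

1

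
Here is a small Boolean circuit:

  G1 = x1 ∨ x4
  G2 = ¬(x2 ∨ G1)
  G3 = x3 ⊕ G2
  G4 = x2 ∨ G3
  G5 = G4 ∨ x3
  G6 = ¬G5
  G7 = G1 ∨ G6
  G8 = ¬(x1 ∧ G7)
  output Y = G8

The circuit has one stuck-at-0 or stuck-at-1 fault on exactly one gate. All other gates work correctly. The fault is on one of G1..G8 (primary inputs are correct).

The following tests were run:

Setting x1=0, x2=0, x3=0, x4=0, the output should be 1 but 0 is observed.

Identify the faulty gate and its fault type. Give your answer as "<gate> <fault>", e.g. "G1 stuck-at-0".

Fault-free values for test 1 (x1=0, x2=0, x3=0, x4=0): G1=0, G2=1, G3=1, G4=1, G5=1, G6=0, G7=0, G8=1, giving Y=1. Observed 0.
Test 1: faults giving observed 0 are {G8 stuck-at-0}.
Only G8 stuck-at-0 is consistent with every test.

G8 stuck-at-0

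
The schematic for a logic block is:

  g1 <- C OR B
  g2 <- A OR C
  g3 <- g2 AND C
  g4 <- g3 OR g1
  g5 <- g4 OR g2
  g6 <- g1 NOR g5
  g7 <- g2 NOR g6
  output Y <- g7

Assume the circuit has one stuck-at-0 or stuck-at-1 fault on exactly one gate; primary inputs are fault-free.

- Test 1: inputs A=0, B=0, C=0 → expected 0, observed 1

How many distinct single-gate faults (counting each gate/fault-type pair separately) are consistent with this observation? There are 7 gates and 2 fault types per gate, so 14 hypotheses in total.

Fault-free: g1=0, g2=0, g3=0, g4=0, g5=0, g6=1, g7=0 → 0. Observed 1.
  g1 stuck-at-0: output 0 ✗
  g1 stuck-at-1: output 1 ✓
  g2 stuck-at-0: output 0 ✗
  g2 stuck-at-1: output 0 ✗
  g3 stuck-at-0: output 0 ✗
  g3 stuck-at-1: output 1 ✓
  g4 stuck-at-0: output 0 ✗
  g4 stuck-at-1: output 1 ✓
  g5 stuck-at-0: output 0 ✗
  g5 stuck-at-1: output 1 ✓
  g6 stuck-at-0: output 1 ✓
  g6 stuck-at-1: output 0 ✗
  g7 stuck-at-0: output 0 ✗
  g7 stuck-at-1: output 1 ✓
Consistent faults: {g1 stuck-at-1, g3 stuck-at-1, g4 stuck-at-1, g5 stuck-at-1, g6 stuck-at-0, g7 stuck-at-1} — 6 in all.

6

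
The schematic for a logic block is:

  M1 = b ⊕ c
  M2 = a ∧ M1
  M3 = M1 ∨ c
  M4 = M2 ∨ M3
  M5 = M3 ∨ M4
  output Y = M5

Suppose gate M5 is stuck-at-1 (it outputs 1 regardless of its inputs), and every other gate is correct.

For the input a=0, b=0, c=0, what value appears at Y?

Propagate with M5 forced: M1=0, M2=0, M3=0, M4=0, M5=1 [stuck-at-1].
So Y = 1. (Without the fault it would be 0.)

1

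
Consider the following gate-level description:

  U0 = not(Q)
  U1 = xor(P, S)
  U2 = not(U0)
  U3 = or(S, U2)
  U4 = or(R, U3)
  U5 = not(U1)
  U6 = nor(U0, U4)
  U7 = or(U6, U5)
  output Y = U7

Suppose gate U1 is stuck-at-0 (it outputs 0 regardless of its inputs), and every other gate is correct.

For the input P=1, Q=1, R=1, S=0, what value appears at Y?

Propagate with U1 forced: U0=0, U1=0 [stuck-at-0], U2=1, U3=1, U4=1, U5=1, U6=0, U7=1.
So Y = 1. (Without the fault it would be 0.)

1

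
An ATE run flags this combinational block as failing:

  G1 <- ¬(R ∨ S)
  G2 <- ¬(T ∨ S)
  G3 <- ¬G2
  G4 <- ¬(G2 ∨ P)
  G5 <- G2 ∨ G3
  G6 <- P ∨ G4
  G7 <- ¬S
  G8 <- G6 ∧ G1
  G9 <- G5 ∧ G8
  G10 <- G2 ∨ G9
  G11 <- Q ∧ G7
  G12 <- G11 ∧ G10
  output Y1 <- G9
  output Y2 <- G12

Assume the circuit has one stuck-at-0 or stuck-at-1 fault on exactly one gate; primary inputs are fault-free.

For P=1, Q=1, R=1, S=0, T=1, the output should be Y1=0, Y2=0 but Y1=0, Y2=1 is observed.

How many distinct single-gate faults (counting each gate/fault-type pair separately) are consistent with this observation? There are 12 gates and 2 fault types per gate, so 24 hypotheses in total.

Fault-free: G1=0, G2=0, G3=1, G4=0, G5=1, G6=1, G7=1, G8=0, G9=0, G10=0, G11=1, G12=0 → Y1=0, Y2=0. Observed Y1=0, Y2=1.
  G1: none of the 2 fault types match ✗
  G2: stuck-at-1 ✓; others ✗
  G3: none of the 2 fault types match ✗
  G4: none of the 2 fault types match ✗
  G5: none of the 2 fault types match ✗
  G6: none of the 2 fault types match ✗
  G7: none of the 2 fault types match ✗
  G8: none of the 2 fault types match ✗
  G9: none of the 2 fault types match ✗
  G10: stuck-at-1 ✓; others ✗
  G11: none of the 2 fault types match ✗
  G12: stuck-at-1 ✓; others ✗
Consistent faults: {G2 stuck-at-1, G10 stuck-at-1, G12 stuck-at-1} — 3 in all.

3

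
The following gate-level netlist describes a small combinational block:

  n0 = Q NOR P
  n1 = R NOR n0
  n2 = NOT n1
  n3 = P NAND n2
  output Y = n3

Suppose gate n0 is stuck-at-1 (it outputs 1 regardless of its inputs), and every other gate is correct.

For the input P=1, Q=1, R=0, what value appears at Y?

Propagate with n0 forced: n0=1 [stuck-at-1], n1=0, n2=1, n3=0.
So Y = 0. (Without the fault it would be 1.)

0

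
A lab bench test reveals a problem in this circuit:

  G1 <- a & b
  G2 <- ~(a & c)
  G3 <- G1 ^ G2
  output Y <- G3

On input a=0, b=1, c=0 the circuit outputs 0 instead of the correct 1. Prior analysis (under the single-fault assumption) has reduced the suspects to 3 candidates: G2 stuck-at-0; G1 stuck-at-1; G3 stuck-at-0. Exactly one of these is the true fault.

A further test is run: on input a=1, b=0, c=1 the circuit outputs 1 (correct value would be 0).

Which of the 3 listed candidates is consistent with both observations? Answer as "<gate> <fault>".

Evaluate each candidate on input a=1, b=0, c=1:
  G2 stuck-at-0: G1=0, G2=0 [stuck-at-0], G3=0 → 0 — eliminated
  G1 stuck-at-1: G1=1 [stuck-at-1], G2=0, G3=1 → 1 — matches
  G3 stuck-at-0: G1=0, G2=0, G3=0 [stuck-at-0] → 0 — eliminated
Only G1 stuck-at-1 reproduces the observed 1.

G1 stuck-at-1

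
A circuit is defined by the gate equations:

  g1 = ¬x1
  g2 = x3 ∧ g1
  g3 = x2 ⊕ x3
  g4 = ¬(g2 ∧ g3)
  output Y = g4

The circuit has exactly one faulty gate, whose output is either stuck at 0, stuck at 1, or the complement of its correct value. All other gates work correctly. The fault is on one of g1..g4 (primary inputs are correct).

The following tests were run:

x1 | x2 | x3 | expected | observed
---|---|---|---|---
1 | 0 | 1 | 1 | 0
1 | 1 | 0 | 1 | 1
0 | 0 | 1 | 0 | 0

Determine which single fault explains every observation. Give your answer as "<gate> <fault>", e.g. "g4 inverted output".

Fault-free values for test 1 (x1=1, x2=0, x3=1): g1=0, g2=0, g3=1, g4=1, giving Y=1. Observed 0.
Test 1: faults giving observed 0 are {g1 stuck-at-1, g1 inverted output, g2 stuck-at-1, g2 inverted output, g4 stuck-at-0, g4 inverted output}.
Test 2 (x1=1, x2=1, x3=0): fault-free g1=0, g2=0, g3=1, g4=1 → 1; observed 1. Eliminates g2 stuck-at-1, g2 inverted output, g4 stuck-at-0, g4 inverted output.
Test 3 (x1=0, x2=0, x3=1): fault-free g1=1, g2=1, g3=1, g4=0 → 0; observed 0. Eliminates g1 inverted output.
Only g1 stuck-at-1 is consistent with every test.

g1 stuck-at-1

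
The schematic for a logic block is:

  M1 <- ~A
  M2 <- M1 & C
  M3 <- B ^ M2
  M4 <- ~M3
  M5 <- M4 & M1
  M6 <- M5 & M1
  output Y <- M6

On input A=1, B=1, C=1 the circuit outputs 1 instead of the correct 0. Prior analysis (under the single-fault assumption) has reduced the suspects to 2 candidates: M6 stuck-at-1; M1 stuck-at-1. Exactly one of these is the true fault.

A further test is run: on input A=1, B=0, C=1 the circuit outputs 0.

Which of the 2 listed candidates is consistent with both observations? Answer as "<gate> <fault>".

M1 stuck-at-1

Evaluate each candidate on input A=1, B=0, C=1:
  M6 stuck-at-1: M1=0, M2=0, M3=0, M4=1, M5=0, M6=1 [stuck-at-1] → 1 — eliminated
  M1 stuck-at-1: M1=1 [stuck-at-1], M2=1, M3=1, M4=0, M5=0, M6=0 → 0 — matches
Only M1 stuck-at-1 reproduces the observed 0.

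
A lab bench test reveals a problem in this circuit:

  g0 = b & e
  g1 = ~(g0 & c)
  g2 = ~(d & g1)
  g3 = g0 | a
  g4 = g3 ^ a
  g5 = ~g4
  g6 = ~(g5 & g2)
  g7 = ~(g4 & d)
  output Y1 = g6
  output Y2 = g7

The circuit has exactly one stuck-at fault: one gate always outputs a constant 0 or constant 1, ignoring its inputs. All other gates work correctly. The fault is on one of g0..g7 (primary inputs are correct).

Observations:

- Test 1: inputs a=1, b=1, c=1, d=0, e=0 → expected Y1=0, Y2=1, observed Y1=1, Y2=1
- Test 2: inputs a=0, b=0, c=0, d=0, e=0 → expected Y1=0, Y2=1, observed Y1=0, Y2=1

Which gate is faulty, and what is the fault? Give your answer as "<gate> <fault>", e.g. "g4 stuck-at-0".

Fault-free values for test 1 (a=1, b=1, c=1, d=0, e=0): g0=0, g1=1, g2=1, g3=1, g4=0, g5=1, g6=0, g7=1, giving Y1=0, Y2=1. Observed Y1=1, Y2=1.
Test 1: faults giving observed Y1=1, Y2=1 are {g2 stuck-at-0, g3 stuck-at-0, g4 stuck-at-1, g5 stuck-at-0, g6 stuck-at-1}.
Test 2 (a=0, b=0, c=0, d=0, e=0): fault-free g0=0, g1=1, g2=1, g3=0, g4=0, g5=1, g6=0, g7=1 → Y1=0, Y2=1; observed Y1=0, Y2=1. Eliminates g2 stuck-at-0, g4 stuck-at-1, g5 stuck-at-0, g6 stuck-at-1.
Only g3 stuck-at-0 is consistent with every test.

g3 stuck-at-0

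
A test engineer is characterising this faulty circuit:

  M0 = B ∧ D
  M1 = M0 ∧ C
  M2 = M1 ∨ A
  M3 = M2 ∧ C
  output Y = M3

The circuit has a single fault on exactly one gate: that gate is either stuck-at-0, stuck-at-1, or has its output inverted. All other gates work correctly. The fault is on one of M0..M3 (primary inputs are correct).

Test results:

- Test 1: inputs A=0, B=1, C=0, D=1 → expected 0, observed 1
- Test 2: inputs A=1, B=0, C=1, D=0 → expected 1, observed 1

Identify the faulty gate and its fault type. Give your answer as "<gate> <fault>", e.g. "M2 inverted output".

Fault-free values for test 1 (A=0, B=1, C=0, D=1): M0=1, M1=0, M2=0, M3=0, giving Y=0. Observed 1.
Test 1: faults giving observed 1 are {M3 stuck-at-1, M3 inverted output}.
Test 2 (A=1, B=0, C=1, D=0): fault-free M0=0, M1=0, M2=1, M3=1 → 1; observed 1. Eliminates M3 inverted output.
Only M3 stuck-at-1 is consistent with every test.

M3 stuck-at-1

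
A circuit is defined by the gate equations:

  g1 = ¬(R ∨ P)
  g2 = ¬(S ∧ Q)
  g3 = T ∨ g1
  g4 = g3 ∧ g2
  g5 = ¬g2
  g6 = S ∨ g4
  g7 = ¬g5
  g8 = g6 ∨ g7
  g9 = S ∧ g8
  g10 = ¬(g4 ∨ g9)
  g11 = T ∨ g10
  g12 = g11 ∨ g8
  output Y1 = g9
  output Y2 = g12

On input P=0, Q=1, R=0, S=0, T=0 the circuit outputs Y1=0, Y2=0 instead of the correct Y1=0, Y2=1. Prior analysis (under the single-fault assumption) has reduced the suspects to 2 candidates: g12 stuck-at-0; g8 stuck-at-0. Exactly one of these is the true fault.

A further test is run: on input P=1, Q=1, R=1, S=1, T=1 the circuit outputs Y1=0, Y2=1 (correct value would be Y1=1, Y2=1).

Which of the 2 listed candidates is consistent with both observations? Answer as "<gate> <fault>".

g8 stuck-at-0

Evaluate each candidate on input P=1, Q=1, R=1, S=1, T=1:
  g12 stuck-at-0: g1=0, g2=0, g3=1, g4=0, g5=1, g6=1, g7=0, g8=1, g9=1, g10=0, g11=1, g12=0 [stuck-at-0] → Y1=1, Y2=0 — eliminated
  g8 stuck-at-0: g1=0, g2=0, g3=1, g4=0, g5=1, g6=1, g7=0, g8=0 [stuck-at-0], g9=0, g10=1, g11=1, g12=1 → Y1=0, Y2=1 — matches
Only g8 stuck-at-0 reproduces the observed Y1=0, Y2=1.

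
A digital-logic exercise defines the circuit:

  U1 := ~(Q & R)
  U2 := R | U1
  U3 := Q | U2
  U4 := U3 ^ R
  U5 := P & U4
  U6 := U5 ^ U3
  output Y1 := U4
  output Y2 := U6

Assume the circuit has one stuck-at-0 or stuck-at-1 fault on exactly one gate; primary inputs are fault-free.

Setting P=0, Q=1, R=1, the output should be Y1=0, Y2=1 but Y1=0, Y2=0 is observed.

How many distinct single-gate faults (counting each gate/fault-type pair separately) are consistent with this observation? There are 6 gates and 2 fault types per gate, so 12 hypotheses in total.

2

Fault-free: U1=0, U2=1, U3=1, U4=0, U5=0, U6=1 → Y1=0, Y2=1. Observed Y1=0, Y2=0.
  U1 stuck-at-0: output Y1=0, Y2=1 ✗
  U1 stuck-at-1: output Y1=0, Y2=1 ✗
  U2 stuck-at-0: output Y1=0, Y2=1 ✗
  U2 stuck-at-1: output Y1=0, Y2=1 ✗
  U3 stuck-at-0: output Y1=1, Y2=0 ✗
  U3 stuck-at-1: output Y1=0, Y2=1 ✗
  U4 stuck-at-0: output Y1=0, Y2=1 ✗
  U4 stuck-at-1: output Y1=1, Y2=1 ✗
  U5 stuck-at-0: output Y1=0, Y2=1 ✗
  U5 stuck-at-1: output Y1=0, Y2=0 ✓
  U6 stuck-at-0: output Y1=0, Y2=0 ✓
  U6 stuck-at-1: output Y1=0, Y2=1 ✗
Consistent faults: {U5 stuck-at-1, U6 stuck-at-0} — 2 in all.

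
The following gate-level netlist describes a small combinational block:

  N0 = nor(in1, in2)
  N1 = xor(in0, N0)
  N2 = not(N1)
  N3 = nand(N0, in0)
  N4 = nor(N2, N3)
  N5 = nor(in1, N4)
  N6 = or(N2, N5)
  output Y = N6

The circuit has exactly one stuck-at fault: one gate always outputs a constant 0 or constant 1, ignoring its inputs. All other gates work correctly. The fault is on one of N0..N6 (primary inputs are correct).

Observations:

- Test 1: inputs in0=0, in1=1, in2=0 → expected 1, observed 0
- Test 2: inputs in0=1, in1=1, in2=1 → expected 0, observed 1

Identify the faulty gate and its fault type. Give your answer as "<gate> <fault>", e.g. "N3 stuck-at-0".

N0 stuck-at-1

Fault-free values for test 1 (in0=0, in1=1, in2=0): N0=0, N1=0, N2=1, N3=1, N4=0, N5=0, N6=1, giving Y=1. Observed 0.
Test 1: faults giving observed 0 are {N0 stuck-at-1, N1 stuck-at-1, N2 stuck-at-0, N6 stuck-at-0}.
Test 2 (in0=1, in1=1, in2=1): fault-free N0=0, N1=1, N2=0, N3=1, N4=0, N5=0, N6=0 → 0; observed 1. Eliminates N1 stuck-at-1, N2 stuck-at-0, N6 stuck-at-0.
Only N0 stuck-at-1 is consistent with every test.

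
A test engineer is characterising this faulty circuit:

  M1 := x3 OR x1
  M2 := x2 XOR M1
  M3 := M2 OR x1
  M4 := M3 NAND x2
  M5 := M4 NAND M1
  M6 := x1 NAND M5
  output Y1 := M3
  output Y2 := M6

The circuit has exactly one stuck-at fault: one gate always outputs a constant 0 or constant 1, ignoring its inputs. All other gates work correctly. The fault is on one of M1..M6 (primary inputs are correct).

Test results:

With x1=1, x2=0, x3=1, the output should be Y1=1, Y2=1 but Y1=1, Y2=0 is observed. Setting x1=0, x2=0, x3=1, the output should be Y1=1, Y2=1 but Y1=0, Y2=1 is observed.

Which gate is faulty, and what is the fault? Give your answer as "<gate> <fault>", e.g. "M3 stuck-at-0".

Fault-free values for test 1 (x1=1, x2=0, x3=1): M1=1, M2=1, M3=1, M4=1, M5=0, M6=1, giving Y1=1, Y2=1. Observed Y1=1, Y2=0.
Test 1: faults giving observed Y1=1, Y2=0 are {M1 stuck-at-0, M4 stuck-at-0, M5 stuck-at-1, M6 stuck-at-0}.
Test 2 (x1=0, x2=0, x3=1): fault-free M1=1, M2=1, M3=1, M4=1, M5=0, M6=1 → Y1=1, Y2=1; observed Y1=0, Y2=1. Eliminates M4 stuck-at-0, M5 stuck-at-1, M6 stuck-at-0.
Only M1 stuck-at-0 is consistent with every test.

M1 stuck-at-0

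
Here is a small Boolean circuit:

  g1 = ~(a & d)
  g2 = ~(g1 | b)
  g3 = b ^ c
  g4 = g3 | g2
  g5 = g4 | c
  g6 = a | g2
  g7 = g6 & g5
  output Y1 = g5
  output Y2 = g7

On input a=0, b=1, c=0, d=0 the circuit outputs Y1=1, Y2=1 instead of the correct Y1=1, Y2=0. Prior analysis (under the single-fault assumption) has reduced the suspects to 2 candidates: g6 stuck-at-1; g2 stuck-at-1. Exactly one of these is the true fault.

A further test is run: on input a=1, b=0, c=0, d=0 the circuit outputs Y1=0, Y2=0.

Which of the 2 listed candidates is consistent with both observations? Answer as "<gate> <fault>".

g6 stuck-at-1

Evaluate each candidate on input a=1, b=0, c=0, d=0:
  g6 stuck-at-1: g1=1, g2=0, g3=0, g4=0, g5=0, g6=1 [stuck-at-1], g7=0 → Y1=0, Y2=0 — matches
  g2 stuck-at-1: g1=1, g2=1 [stuck-at-1], g3=0, g4=1, g5=1, g6=1, g7=1 → Y1=1, Y2=1 — eliminated
Only g6 stuck-at-1 reproduces the observed Y1=0, Y2=0.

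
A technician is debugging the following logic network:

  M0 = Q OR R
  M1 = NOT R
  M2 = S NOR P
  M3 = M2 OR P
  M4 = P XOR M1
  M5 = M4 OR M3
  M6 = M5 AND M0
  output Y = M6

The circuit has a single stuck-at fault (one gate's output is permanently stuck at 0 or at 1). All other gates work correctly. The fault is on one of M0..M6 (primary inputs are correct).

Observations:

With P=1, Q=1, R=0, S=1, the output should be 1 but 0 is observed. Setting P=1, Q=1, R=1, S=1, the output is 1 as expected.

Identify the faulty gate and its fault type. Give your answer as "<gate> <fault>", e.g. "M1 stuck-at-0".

Fault-free values for test 1 (P=1, Q=1, R=0, S=1): M0=1, M1=1, M2=0, M3=1, M4=0, M5=1, M6=1, giving Y=1. Observed 0.
Test 1: faults giving observed 0 are {M0 stuck-at-0, M3 stuck-at-0, M5 stuck-at-0, M6 stuck-at-0}.
Test 2 (P=1, Q=1, R=1, S=1): fault-free M0=1, M1=0, M2=0, M3=1, M4=1, M5=1, M6=1 → 1; observed 1. Eliminates M0 stuck-at-0, M5 stuck-at-0, M6 stuck-at-0.
Only M3 stuck-at-0 is consistent with every test.

M3 stuck-at-0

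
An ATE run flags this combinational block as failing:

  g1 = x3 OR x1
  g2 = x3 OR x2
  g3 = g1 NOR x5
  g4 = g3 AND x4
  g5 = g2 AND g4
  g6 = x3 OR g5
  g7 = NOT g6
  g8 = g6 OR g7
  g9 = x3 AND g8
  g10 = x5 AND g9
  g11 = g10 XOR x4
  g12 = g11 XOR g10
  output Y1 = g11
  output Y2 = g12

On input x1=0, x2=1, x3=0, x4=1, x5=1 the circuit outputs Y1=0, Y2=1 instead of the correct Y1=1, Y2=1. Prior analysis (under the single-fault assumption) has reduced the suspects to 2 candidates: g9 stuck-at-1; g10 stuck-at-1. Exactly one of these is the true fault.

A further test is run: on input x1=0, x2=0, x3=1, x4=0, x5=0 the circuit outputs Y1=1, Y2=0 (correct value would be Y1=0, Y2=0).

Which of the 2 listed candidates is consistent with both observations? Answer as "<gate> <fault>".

Evaluate each candidate on input x1=0, x2=0, x3=1, x4=0, x5=0:
  g9 stuck-at-1: g1=1, g2=1, g3=0, g4=0, g5=0, g6=1, g7=0, g8=1, g9=1 [stuck-at-1], g10=0, g11=0, g12=0 → Y1=0, Y2=0 — eliminated
  g10 stuck-at-1: g1=1, g2=1, g3=0, g4=0, g5=0, g6=1, g7=0, g8=1, g9=1, g10=1 [stuck-at-1], g11=1, g12=0 → Y1=1, Y2=0 — matches
Only g10 stuck-at-1 reproduces the observed Y1=1, Y2=0.

g10 stuck-at-1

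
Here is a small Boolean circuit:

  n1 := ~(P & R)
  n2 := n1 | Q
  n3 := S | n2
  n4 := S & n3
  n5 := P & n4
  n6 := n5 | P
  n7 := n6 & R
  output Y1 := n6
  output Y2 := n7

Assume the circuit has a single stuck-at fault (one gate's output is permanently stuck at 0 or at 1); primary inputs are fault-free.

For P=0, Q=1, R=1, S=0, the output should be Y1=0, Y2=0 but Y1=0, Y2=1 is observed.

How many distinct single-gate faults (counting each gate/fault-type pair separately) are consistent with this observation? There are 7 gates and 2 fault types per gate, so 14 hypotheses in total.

Fault-free: n1=1, n2=1, n3=1, n4=0, n5=0, n6=0, n7=0 → Y1=0, Y2=0. Observed Y1=0, Y2=1.
  n1 stuck-at-0: output Y1=0, Y2=0 ✗
  n1 stuck-at-1: output Y1=0, Y2=0 ✗
  n2 stuck-at-0: output Y1=0, Y2=0 ✗
  n2 stuck-at-1: output Y1=0, Y2=0 ✗
  n3 stuck-at-0: output Y1=0, Y2=0 ✗
  n3 stuck-at-1: output Y1=0, Y2=0 ✗
  n4 stuck-at-0: output Y1=0, Y2=0 ✗
  n4 stuck-at-1: output Y1=0, Y2=0 ✗
  n5 stuck-at-0: output Y1=0, Y2=0 ✗
  n5 stuck-at-1: output Y1=1, Y2=1 ✗
  n6 stuck-at-0: output Y1=0, Y2=0 ✗
  n6 stuck-at-1: output Y1=1, Y2=1 ✗
  n7 stuck-at-0: output Y1=0, Y2=0 ✗
  n7 stuck-at-1: output Y1=0, Y2=1 ✓
Consistent faults: {n7 stuck-at-1} — 1 in all.

1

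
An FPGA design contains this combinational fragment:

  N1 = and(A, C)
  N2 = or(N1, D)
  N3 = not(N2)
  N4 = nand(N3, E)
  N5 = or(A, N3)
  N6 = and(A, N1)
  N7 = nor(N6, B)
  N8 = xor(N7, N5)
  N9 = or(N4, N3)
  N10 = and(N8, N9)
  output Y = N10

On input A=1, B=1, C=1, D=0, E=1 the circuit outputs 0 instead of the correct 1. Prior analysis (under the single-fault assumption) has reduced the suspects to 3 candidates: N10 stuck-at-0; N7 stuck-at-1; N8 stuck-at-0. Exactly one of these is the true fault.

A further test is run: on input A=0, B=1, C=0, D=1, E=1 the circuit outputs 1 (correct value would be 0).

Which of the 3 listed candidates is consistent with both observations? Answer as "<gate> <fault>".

N7 stuck-at-1

Evaluate each candidate on input A=0, B=1, C=0, D=1, E=1:
  N10 stuck-at-0: N1=0, N2=1, N3=0, N4=1, N5=0, N6=0, N7=0, N8=0, N9=1, N10=0 [stuck-at-0] → 0 — eliminated
  N7 stuck-at-1: N1=0, N2=1, N3=0, N4=1, N5=0, N6=0, N7=1 [stuck-at-1], N8=1, N9=1, N10=1 → 1 — matches
  N8 stuck-at-0: N1=0, N2=1, N3=0, N4=1, N5=0, N6=0, N7=0, N8=0 [stuck-at-0], N9=1, N10=0 → 0 — eliminated
Only N7 stuck-at-1 reproduces the observed 1.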